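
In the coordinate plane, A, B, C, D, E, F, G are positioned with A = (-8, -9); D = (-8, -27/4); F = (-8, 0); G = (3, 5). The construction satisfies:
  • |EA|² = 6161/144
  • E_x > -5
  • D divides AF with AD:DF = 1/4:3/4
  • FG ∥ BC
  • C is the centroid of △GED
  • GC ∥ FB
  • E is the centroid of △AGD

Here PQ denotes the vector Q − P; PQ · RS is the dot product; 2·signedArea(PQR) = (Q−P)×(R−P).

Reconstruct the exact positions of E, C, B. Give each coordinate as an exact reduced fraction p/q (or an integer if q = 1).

1. E_x = -13/3  [E is the centroid of △AGD]
2. E_y = -43/12  [E is the centroid of △AGD]
   → E = (-13/3, -43/12)
3. C_x = -28/9  [C is the centroid of △GED]
4. C_y = -16/9  [C is the centroid of △GED]
   → C = (-28/9, -16/9)
5. B_x = -127/9  [FG ∥ BC ∩ GC ∥ FB]
6. B_y = -61/9  [FG ∥ BC ∩ GC ∥ FB]
   → B = (-127/9, -61/9)

B = (-127/9, -61/9)
C = (-28/9, -16/9)
E = (-13/3, -43/12)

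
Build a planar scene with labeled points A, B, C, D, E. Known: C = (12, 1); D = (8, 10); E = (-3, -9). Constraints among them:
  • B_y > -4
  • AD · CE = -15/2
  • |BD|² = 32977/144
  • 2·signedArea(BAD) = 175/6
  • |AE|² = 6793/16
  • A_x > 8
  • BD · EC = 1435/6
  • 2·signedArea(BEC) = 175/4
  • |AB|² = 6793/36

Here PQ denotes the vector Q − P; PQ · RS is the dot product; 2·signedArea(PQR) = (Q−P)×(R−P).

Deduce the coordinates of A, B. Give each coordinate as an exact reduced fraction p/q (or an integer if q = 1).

1. B_x = 1  [BD · EC = 1435/6 ∩ 2·signedArea(BEC) = 175/4]
2. B_y = -41/12  [BD · EC = 1435/6 ∩ 2·signedArea(BEC) = 175/4]
   → B = (1, -41/12)
3. A_x = 9  [AD · CE = -15/2 ∩ 2·signedArea(BAD) = 175/6]
4. A_y = 31/4  [AD · CE = -15/2 ∩ 2·signedArea(BAD) = 175/6]
   → A = (9, 31/4)

A = (9, 31/4)
B = (1, -41/12)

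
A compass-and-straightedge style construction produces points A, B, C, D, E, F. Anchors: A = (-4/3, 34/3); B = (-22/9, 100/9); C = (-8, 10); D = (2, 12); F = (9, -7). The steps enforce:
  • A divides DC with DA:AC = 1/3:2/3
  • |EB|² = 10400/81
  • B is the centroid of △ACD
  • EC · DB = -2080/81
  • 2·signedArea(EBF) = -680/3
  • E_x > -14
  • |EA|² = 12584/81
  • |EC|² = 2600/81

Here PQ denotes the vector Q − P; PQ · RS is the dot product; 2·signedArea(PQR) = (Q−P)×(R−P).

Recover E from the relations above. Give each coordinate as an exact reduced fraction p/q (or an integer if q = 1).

E = (-122/9, 80/9)

1. E_x = -122/9  [2·signedArea(EBF) = -680/3 ∩ EC · DB = -2080/81]
2. E_y = 80/9  [2·signedArea(EBF) = -680/3 ∩ EC · DB = -2080/81]
   → E = (-122/9, 80/9)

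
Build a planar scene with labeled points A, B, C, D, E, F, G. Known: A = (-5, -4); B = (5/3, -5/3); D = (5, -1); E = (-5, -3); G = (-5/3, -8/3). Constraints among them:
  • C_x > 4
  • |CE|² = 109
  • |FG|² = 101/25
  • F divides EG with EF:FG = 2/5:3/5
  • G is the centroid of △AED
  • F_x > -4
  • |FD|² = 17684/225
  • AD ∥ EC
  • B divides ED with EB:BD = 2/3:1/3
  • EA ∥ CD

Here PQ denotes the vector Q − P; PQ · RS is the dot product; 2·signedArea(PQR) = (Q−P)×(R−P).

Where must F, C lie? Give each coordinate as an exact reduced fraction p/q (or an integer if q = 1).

1. F_x = -11/3  [F divides EG with EF:FG = 2/5:3/5]
2. F_y = -43/15  [F divides EG with EF:FG = 2/5:3/5]
   → F = (-11/3, -43/15)
3. C_x = 5  [EA ∥ CD ∩ AD ∥ EC]
4. C_y = 0  [EA ∥ CD ∩ AD ∥ EC]
   → C = (5, 0)

C = (5, 0)
F = (-11/3, -43/15)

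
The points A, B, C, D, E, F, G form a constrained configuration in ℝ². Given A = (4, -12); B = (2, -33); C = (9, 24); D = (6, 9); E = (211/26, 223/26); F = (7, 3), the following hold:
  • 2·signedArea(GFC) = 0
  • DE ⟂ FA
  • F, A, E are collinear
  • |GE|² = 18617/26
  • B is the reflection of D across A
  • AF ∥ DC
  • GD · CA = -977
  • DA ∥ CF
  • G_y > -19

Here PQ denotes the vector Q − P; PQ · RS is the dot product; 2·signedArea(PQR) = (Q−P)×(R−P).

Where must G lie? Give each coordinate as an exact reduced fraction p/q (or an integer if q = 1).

G = (5, -18)

1. G_x = 5  [2·signedArea(GFC) = 0 ∩ GD · CA = -977]
2. G_y = -18  [2·signedArea(GFC) = 0 ∩ GD · CA = -977]
   → G = (5, -18)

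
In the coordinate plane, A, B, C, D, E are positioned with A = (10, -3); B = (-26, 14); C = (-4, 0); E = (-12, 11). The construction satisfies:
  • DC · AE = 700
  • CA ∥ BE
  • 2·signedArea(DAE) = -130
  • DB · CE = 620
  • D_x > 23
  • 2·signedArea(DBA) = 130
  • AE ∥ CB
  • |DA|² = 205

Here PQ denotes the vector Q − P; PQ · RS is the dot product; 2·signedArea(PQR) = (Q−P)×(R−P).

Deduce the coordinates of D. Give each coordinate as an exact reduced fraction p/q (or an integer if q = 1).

D = (24, -6)

1. D_x = 24  [2·signedArea(DBA) = 130 ∩ DB · CE = 620]
2. D_y = -6  [2·signedArea(DBA) = 130 ∩ DB · CE = 620]
   → D = (24, -6)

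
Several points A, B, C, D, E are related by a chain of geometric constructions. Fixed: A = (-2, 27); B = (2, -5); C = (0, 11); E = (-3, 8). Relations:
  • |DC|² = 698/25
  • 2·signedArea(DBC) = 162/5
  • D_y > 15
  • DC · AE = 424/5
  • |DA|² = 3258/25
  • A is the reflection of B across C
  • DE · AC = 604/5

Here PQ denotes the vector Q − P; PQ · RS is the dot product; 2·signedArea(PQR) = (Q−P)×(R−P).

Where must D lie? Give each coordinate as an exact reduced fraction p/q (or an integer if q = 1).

D = (-13/5, 78/5)

1. D_x = -13/5  [2·signedArea(DBC) = 162/5 ∩ DE · AC = 604/5]
2. D_y = 78/5  [2·signedArea(DBC) = 162/5 ∩ DE · AC = 604/5]
   → D = (-13/5, 78/5)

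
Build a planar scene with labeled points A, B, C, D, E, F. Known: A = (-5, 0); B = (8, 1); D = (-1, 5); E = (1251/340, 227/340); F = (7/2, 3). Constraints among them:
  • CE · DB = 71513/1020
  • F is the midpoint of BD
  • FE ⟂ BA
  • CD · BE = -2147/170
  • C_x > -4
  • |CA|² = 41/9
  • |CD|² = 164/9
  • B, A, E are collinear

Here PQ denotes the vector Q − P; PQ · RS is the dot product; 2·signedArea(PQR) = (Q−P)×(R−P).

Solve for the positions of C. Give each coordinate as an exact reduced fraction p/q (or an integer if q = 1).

1. C_x = -11/3  [CE · DB = 71513/1020 ∩ CD · BE = -2147/170]
2. C_y = 5/3  [CE · DB = 71513/1020 ∩ CD · BE = -2147/170]
   → C = (-11/3, 5/3)

C = (-11/3, 5/3)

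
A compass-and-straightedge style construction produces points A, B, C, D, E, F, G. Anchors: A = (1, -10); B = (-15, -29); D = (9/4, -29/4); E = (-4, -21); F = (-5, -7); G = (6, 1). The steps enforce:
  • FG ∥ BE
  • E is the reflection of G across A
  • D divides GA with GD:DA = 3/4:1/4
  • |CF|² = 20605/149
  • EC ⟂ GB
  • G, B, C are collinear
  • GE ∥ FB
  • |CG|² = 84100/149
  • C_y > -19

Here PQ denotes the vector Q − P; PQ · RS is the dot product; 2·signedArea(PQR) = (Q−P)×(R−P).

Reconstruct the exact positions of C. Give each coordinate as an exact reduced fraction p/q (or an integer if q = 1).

1. C_x = -1136/149  [G, B, C are collinear ∩ EC ⟂ GB]
2. C_y = -2751/149  [G, B, C are collinear ∩ EC ⟂ GB]
   → C = (-1136/149, -2751/149)

C = (-1136/149, -2751/149)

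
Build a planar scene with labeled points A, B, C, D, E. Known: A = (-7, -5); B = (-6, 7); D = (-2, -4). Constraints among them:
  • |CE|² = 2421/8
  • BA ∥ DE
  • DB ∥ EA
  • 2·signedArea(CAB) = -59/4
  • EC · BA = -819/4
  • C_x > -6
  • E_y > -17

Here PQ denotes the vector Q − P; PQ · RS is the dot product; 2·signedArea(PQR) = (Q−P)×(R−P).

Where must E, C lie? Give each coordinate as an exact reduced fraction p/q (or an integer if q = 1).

1. E_x = -3  [DB ∥ EA ∩ BA ∥ DE]
2. E_y = -16  [DB ∥ EA ∩ BA ∥ DE]
   → E = (-3, -16)
3. C_x = -21/4  [2·signedArea(CAB) = -59/4 ∩ EC · BA = -819/4]
4. C_y = 5/4  [2·signedArea(CAB) = -59/4 ∩ EC · BA = -819/4]
   → C = (-21/4, 5/4)

C = (-21/4, 5/4)
E = (-3, -16)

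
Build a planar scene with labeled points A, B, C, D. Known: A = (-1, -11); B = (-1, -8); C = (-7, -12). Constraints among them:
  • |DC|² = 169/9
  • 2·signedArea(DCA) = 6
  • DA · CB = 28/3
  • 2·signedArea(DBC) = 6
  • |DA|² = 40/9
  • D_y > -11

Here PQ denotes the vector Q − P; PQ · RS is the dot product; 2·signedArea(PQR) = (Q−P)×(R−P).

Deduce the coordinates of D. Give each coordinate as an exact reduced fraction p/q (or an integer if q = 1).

1. D_x = -3  [2·signedArea(DCA) = 6 ∩ DA · CB = 28/3]
2. D_y = -31/3  [2·signedArea(DCA) = 6 ∩ DA · CB = 28/3]
   → D = (-3, -31/3)

D = (-3, -31/3)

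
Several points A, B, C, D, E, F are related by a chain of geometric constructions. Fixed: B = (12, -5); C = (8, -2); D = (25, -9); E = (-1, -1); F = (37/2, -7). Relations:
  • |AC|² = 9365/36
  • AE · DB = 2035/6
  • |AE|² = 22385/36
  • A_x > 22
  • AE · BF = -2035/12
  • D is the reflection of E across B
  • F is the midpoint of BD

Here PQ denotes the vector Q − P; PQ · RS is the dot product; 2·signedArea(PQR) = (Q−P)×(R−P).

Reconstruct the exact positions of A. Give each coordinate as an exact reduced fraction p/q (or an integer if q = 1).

A = (137/6, -25/3)

1. A_x = 137/6  [line 13·x + -4·y + -1981/6 = 0 ∩ |AE|² = 22385/36]
2. A_y = -25/3  [line 13·x + -4·y + -1981/6 = 0 ∩ |AE|² = 22385/36]
   → A = (137/6, -25/3)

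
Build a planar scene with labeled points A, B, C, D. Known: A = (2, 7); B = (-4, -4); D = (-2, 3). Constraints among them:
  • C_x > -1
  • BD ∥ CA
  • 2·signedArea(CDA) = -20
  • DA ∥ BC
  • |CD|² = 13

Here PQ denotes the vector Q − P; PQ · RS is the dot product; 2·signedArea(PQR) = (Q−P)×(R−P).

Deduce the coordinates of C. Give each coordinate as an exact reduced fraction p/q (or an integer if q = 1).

C = (0, 0)

1. C_x = 0  [BD ∥ CA ∩ DA ∥ BC]
2. C_y = 0  [BD ∥ CA ∩ DA ∥ BC]
   → C = (0, 0)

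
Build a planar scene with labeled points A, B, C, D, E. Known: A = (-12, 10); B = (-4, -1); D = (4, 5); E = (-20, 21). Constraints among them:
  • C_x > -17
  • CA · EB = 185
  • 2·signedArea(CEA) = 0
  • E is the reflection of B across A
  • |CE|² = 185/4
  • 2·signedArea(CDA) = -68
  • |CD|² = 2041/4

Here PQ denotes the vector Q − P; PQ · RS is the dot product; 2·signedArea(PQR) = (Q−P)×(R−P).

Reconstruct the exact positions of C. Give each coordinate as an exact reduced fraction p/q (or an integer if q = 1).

C = (-16, 31/2)

1. C_x = -16  [2·signedArea(CEA) = 0 ∩ CA · EB = 185]
2. C_y = 31/2  [2·signedArea(CEA) = 0 ∩ CA · EB = 185]
   → C = (-16, 31/2)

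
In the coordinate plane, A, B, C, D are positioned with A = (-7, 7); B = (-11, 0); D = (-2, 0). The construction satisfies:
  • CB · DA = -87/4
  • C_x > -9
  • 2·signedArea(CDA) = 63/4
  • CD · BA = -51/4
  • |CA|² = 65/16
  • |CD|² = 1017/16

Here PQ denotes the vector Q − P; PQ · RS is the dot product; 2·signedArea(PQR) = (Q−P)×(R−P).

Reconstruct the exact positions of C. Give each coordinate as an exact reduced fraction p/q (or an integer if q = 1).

1. C_x = -8  [2·signedArea(CDA) = 63/4 ∩ CD · BA = -51/4]
2. C_y = 21/4  [2·signedArea(CDA) = 63/4 ∩ CD · BA = -51/4]
   → C = (-8, 21/4)

C = (-8, 21/4)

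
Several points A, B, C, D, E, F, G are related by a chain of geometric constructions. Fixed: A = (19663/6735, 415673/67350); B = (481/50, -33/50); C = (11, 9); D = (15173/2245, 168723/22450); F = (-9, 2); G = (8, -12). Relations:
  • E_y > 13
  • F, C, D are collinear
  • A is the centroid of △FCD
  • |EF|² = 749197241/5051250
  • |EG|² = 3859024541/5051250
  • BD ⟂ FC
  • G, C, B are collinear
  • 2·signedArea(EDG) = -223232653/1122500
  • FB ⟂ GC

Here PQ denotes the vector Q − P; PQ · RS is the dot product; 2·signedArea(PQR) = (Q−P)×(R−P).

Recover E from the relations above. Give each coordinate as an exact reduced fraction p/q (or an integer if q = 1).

1. E_x = -254647/67350  [line 438123/22450·x + 2787/2245·y + 64705453/1122500 = 0 ∩ |EG|² = 3859024541/5051250]
2. E_y = 875797/67350  [line 438123/22450·x + 2787/2245·y + 64705453/1122500 = 0 ∩ |EG|² = 3859024541/5051250]
   → E = (-254647/67350, 875797/67350)

E = (-254647/67350, 875797/67350)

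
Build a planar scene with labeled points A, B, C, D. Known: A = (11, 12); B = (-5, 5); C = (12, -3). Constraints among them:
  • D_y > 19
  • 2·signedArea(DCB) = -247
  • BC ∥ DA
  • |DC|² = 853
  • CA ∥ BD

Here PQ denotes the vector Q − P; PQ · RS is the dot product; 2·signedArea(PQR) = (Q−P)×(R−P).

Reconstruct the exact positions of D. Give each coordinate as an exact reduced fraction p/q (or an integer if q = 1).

D = (-6, 20)

1. D_x = -6  [BC ∥ DA ∩ CA ∥ BD]
2. D_y = 20  [BC ∥ DA ∩ CA ∥ BD]
   → D = (-6, 20)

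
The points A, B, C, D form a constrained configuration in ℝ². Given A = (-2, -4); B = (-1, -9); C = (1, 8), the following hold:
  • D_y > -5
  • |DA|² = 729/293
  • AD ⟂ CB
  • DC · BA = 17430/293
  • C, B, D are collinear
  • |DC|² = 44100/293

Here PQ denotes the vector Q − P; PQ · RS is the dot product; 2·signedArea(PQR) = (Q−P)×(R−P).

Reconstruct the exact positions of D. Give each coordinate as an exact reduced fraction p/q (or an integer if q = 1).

1. D_x = -127/293  [C, B, D are collinear ∩ AD ⟂ CB]
2. D_y = -1226/293  [C, B, D are collinear ∩ AD ⟂ CB]
   → D = (-127/293, -1226/293)

D = (-127/293, -1226/293)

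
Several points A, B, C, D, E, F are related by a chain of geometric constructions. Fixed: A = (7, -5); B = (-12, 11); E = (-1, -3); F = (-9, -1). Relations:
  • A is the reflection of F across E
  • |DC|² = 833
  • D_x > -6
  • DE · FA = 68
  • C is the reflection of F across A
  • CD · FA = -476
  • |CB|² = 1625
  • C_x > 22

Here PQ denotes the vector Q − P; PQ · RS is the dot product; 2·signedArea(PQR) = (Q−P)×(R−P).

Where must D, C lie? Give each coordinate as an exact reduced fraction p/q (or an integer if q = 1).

C = (23, -9)
D = (-5, -2)

1. C_x = 23  [C is the reflection of F across A]
2. C_y = -9  [C is the reflection of F across A]
   → C = (23, -9)
3. D_x = -5  [line -16·x + 4·y + -72 = 0 ∩ |DC|² = 833]
4. D_y = -2  [line -16·x + 4·y + -72 = 0 ∩ |DC|² = 833]
   → D = (-5, -2)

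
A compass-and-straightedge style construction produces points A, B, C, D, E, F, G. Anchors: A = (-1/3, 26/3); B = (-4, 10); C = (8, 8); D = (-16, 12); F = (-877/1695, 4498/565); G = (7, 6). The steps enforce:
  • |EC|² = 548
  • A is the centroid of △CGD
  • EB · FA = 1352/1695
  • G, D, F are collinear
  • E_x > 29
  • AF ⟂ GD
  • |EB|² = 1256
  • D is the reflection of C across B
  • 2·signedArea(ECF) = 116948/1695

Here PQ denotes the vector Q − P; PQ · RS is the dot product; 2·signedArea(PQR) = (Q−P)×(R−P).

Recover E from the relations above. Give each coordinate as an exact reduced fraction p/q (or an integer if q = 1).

E = (30, 0)

1. E_x = 30  [2·signedArea(ECF) = 116948/1695 ∩ EB · FA = 1352/1695]
2. E_y = 0  [2·signedArea(ECF) = 116948/1695 ∩ EB · FA = 1352/1695]
   → E = (30, 0)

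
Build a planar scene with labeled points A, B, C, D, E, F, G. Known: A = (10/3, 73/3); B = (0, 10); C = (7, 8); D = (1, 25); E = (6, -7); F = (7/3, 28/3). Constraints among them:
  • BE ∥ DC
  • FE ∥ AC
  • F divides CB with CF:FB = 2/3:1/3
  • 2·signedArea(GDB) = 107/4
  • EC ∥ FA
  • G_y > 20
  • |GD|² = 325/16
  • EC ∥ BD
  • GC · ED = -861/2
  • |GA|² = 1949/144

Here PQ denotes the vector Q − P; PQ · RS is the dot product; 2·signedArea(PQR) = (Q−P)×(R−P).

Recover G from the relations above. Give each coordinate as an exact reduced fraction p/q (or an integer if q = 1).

G = (5/2, 83/4)

1. G_x = 5/2  [GC · ED = -861/2 ∩ 2·signedArea(GDB) = 107/4]
2. G_y = 83/4  [GC · ED = -861/2 ∩ 2·signedArea(GDB) = 107/4]
   → G = (5/2, 83/4)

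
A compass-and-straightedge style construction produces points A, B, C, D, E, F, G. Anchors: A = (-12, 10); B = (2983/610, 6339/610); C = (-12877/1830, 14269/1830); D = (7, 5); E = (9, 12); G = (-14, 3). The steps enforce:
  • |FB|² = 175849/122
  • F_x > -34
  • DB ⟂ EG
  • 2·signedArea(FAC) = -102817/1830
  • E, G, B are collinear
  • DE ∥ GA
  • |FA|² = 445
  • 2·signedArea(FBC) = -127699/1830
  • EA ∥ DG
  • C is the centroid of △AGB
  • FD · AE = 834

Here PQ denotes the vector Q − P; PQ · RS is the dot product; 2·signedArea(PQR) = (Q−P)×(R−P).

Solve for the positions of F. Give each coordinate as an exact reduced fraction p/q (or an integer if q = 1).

1. F_x = -33  [2·signedArea(FBC) = -127699/1830 ∩ FD · AE = 834]
2. F_y = 8  [2·signedArea(FBC) = -127699/1830 ∩ FD · AE = 834]
   → F = (-33, 8)

F = (-33, 8)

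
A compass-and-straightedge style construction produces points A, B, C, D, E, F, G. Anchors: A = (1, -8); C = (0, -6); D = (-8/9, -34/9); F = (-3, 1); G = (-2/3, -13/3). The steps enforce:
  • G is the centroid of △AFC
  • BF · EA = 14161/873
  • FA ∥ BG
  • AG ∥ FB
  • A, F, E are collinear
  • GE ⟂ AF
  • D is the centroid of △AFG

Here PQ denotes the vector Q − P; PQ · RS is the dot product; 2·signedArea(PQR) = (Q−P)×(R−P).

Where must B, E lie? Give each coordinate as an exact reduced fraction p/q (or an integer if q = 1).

1. B_x = -14/3  [FA ∥ BG ∩ AG ∥ FB]
2. B_y = 14/3  [FA ∥ BG ∩ AG ∥ FB]
   → B = (-14/3, 14/3)
3. E_x = -185/291  [A, F, E are collinear ∩ GE ⟂ AF]
4. E_y = -419/97  [A, F, E are collinear ∩ GE ⟂ AF]
   → E = (-185/291, -419/97)

B = (-14/3, 14/3)
E = (-185/291, -419/97)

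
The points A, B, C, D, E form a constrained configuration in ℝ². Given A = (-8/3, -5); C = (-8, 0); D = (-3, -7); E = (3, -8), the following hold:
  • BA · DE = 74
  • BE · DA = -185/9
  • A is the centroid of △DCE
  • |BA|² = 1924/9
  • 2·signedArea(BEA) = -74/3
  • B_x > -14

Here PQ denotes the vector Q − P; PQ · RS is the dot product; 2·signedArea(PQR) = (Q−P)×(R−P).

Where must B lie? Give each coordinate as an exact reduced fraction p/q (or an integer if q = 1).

B = (-40/3, 5)

1. B_x = -40/3  [BA · DE = 74 ∩ 2·signedArea(BEA) = -74/3]
2. B_y = 5  [BA · DE = 74 ∩ 2·signedArea(BEA) = -74/3]
   → B = (-40/3, 5)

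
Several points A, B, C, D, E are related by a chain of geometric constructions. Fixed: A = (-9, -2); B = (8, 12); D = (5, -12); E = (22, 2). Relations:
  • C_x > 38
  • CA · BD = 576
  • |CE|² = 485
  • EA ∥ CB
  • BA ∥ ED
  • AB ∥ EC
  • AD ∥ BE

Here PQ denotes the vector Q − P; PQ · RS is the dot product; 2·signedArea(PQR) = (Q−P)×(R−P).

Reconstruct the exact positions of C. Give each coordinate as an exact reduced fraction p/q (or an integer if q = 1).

C = (39, 16)

1. C_x = 39  [EA ∥ CB ∩ AB ∥ EC]
2. C_y = 16  [EA ∥ CB ∩ AB ∥ EC]
   → C = (39, 16)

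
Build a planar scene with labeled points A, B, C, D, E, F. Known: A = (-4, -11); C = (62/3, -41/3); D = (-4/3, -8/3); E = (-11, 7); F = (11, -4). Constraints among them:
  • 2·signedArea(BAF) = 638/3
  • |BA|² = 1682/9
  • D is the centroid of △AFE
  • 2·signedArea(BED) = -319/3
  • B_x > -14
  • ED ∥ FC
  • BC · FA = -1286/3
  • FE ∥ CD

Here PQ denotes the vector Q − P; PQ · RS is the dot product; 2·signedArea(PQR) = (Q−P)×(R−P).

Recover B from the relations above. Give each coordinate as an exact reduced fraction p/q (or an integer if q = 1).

1. B_x = -41/3  [BC · FA = -1286/3 ∩ 2·signedArea(BED) = -319/3]
2. B_y = -4/3  [BC · FA = -1286/3 ∩ 2·signedArea(BED) = -319/3]
   → B = (-41/3, -4/3)

B = (-41/3, -4/3)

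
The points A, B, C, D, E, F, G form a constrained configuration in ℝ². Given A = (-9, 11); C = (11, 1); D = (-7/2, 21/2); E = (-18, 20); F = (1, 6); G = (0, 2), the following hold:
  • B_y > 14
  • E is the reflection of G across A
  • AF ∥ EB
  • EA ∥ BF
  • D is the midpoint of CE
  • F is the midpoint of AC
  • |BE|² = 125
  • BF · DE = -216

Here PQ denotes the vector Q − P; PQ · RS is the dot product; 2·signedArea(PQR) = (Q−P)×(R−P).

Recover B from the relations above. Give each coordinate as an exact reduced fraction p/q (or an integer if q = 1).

1. B_x = -8  [EA ∥ BF ∩ AF ∥ EB]
2. B_y = 15  [EA ∥ BF ∩ AF ∥ EB]
   → B = (-8, 15)

B = (-8, 15)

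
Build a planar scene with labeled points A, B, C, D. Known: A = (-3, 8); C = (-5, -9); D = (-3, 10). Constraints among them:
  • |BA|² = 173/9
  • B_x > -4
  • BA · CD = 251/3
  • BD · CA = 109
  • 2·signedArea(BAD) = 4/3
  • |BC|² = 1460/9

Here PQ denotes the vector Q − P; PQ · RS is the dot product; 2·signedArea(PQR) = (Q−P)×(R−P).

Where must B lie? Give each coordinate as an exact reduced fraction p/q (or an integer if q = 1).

B = (-11/3, 11/3)

1. B_x = -11/3  [BA · CD = 251/3 ∩ 2·signedArea(BAD) = 4/3]
2. B_y = 11/3  [BA · CD = 251/3 ∩ 2·signedArea(BAD) = 4/3]
   → B = (-11/3, 11/3)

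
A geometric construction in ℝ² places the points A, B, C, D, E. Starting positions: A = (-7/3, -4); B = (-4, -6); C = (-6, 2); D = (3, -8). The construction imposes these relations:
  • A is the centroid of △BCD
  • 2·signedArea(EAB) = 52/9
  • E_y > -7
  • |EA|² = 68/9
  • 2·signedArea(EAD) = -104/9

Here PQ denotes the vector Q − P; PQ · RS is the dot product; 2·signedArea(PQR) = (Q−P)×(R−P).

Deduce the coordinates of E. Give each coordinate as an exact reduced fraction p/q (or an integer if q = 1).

1. E_x = -5/3  [2·signedArea(EAB) = 52/9 ∩ 2·signedArea(EAD) = -104/9]
2. E_y = -20/3  [2·signedArea(EAB) = 52/9 ∩ 2·signedArea(EAD) = -104/9]
   → E = (-5/3, -20/3)

E = (-5/3, -20/3)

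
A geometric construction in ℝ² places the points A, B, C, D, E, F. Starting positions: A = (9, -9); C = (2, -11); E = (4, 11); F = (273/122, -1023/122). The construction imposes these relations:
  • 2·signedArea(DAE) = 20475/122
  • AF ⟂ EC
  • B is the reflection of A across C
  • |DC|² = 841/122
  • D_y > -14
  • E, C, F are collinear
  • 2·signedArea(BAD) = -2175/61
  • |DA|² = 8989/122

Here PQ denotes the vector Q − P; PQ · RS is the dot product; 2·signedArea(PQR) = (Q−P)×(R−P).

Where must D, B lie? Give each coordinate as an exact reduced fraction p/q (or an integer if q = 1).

B = (-5, -13)
D = (215/122, -1661/122)

1. B_x = -5  [B is the reflection of A across C]
2. B_y = -13  [B is the reflection of A across C]
   → B = (-5, -13)
3. D_x = 215/122  [2·signedArea(DAE) = 20475/122 ∩ 2·signedArea(BAD) = -2175/61]
4. D_y = -1661/122  [2·signedArea(DAE) = 20475/122 ∩ 2·signedArea(BAD) = -2175/61]
   → D = (215/122, -1661/122)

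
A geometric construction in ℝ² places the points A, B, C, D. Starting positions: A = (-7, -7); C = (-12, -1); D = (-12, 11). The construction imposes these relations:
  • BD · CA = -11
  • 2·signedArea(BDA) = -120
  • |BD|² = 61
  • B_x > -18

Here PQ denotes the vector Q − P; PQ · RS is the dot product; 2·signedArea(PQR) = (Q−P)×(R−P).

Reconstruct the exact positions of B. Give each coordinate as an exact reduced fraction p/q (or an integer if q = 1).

1. B_x = -17  [2·signedArea(BDA) = -120 ∩ BD · CA = -11]
2. B_y = 5  [2·signedArea(BDA) = -120 ∩ BD · CA = -11]
   → B = (-17, 5)

B = (-17, 5)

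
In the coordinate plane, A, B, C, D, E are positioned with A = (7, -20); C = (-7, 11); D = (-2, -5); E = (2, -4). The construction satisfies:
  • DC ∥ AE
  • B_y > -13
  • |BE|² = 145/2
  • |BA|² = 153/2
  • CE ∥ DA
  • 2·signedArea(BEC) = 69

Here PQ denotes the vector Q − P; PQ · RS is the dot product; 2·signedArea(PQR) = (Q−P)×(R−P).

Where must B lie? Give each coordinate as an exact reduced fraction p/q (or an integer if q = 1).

1. B_x = 5/2  [line -15·x + -9·y + -75 = 0 ∩ |BA|² = 153/2]
2. B_y = -25/2  [line -15·x + -9·y + -75 = 0 ∩ |BA|² = 153/2]
   → B = (5/2, -25/2)

B = (5/2, -25/2)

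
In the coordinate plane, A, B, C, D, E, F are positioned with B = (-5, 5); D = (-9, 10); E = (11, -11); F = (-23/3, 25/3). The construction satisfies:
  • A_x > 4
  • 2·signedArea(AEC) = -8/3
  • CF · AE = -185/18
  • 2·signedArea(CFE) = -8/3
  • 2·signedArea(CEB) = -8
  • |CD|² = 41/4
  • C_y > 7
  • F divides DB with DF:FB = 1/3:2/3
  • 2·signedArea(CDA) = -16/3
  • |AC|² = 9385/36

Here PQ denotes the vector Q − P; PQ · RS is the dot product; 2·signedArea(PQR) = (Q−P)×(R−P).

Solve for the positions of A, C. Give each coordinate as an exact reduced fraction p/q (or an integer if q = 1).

1. C_x = -7  [2·signedArea(CEB) = -8 ∩ 2·signedArea(CFE) = -8/3]
2. C_y = 15/2  [2·signedArea(CEB) = -8 ∩ 2·signedArea(CFE) = -8/3]
   → C = (-7, 15/2)
3. A_x = 13/3  [2·signedArea(AEC) = -8/3 ∩ 2·signedArea(CDA) = -16/3]
4. A_y = -4  [2·signedArea(AEC) = -8/3 ∩ 2·signedArea(CDA) = -16/3]
   → A = (13/3, -4)

A = (13/3, -4)
C = (-7, 15/2)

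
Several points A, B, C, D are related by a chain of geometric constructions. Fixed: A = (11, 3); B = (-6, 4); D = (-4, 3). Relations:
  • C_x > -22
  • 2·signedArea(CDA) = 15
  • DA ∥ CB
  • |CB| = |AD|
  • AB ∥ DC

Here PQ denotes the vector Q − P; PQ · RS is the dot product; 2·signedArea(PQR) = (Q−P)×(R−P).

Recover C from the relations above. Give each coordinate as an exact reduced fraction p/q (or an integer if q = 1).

C = (-21, 4)

1. C_x = -21  [DA ∥ CB ∩ AB ∥ DC]
2. C_y = 4  [DA ∥ CB ∩ AB ∥ DC]
   → C = (-21, 4)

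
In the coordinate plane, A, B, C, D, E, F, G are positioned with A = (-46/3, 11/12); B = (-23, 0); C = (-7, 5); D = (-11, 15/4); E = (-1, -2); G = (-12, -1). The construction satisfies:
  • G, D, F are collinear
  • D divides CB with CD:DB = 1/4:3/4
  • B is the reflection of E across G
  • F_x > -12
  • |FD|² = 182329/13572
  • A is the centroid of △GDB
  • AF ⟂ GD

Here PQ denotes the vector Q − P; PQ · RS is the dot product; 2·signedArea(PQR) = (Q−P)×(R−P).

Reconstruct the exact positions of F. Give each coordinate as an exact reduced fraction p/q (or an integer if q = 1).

F = (-13295/1131, 739/4524)

1. F_x = -13295/1131  [G, D, F are collinear ∩ AF ⟂ GD]
2. F_y = 739/4524  [G, D, F are collinear ∩ AF ⟂ GD]
   → F = (-13295/1131, 739/4524)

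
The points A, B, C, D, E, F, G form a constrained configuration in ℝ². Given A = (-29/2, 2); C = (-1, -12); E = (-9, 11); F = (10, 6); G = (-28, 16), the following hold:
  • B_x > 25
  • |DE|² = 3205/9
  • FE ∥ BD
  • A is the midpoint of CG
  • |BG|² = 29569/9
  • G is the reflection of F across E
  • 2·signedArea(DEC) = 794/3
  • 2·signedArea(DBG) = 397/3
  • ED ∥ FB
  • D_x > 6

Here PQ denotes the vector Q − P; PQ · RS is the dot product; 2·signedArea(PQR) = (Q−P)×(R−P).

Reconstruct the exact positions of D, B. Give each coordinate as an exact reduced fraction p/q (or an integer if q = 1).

B = (76/3, -5)
D = (19/3, 0)

1. D_x = 19/3  [line 23·x + 8·y + -437/3 = 0 ∩ |DE|² = 3205/9]
2. D_y = 0  [line 23·x + 8·y + -437/3 = 0 ∩ |DE|² = 3205/9]
   → D = (19/3, 0)
3. B_x = 76/3  [FE ∥ BD ∩ ED ∥ FB]
4. B_y = -5  [FE ∥ BD ∩ ED ∥ FB]
   → B = (76/3, -5)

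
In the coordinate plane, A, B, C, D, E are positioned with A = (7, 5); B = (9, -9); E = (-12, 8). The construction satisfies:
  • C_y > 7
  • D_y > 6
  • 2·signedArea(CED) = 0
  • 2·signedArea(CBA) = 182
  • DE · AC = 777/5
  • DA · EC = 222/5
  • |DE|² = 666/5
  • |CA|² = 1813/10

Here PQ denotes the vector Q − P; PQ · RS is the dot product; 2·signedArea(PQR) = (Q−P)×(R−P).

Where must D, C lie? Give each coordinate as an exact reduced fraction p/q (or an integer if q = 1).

C = (-63/10, 71/10)
D = (-3/5, 31/5)

1. C_x = -63/10  [line -14·x + -2·y + -74 = 0 ∩ |CA|² = 1813/10]
2. C_y = 71/10  [line -14·x + -2·y + -74 = 0 ∩ |CA|² = 1813/10]
   → C = (-63/10, 71/10)
3. D_x = -3/5  [DE · AC = 777/5 ∩ 2·signedArea(CED) = 0]
4. D_y = 31/5  [DE · AC = 777/5 ∩ 2·signedArea(CED) = 0]
   → D = (-3/5, 31/5)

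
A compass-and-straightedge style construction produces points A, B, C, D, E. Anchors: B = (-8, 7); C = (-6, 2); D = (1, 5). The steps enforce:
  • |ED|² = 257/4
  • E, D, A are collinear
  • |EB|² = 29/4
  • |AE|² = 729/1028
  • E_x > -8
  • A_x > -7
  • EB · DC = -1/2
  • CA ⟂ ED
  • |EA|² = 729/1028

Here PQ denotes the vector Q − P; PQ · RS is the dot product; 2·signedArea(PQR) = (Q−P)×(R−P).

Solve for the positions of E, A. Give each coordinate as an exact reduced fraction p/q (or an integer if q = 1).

A = (-1583/257, 1170/257)
E = (-7, 9/2)

1. E_x = -7  [line 7·x + 3·y + 71/2 = 0 ∩ |EB|² = 29/4]
2. E_y = 9/2  [line 7·x + 3·y + 71/2 = 0 ∩ |EB|² = 29/4]
   → E = (-7, 9/2)
3. A_x = -1583/257  [E, D, A are collinear ∩ CA ⟂ ED]
4. A_y = 1170/257  [E, D, A are collinear ∩ CA ⟂ ED]
   → A = (-1583/257, 1170/257)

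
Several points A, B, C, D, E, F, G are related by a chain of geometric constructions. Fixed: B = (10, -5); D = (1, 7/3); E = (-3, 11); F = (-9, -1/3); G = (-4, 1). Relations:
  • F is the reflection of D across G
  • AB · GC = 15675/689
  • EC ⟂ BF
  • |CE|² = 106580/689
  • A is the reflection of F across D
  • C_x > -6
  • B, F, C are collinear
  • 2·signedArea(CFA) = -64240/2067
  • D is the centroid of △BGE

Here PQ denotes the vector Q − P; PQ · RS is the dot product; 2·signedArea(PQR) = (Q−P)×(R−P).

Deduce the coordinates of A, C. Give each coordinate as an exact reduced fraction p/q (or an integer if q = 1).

A = (11, 5)
C = (-4111/689, -743/689)

1. A_x = 11  [A is the reflection of F across D]
2. A_y = 5  [A is the reflection of F across D]
   → A = (11, 5)
3. C_x = -4111/689  [B, F, C are collinear ∩ EC ⟂ BF]
4. C_y = -743/689  [B, F, C are collinear ∩ EC ⟂ BF]
   → C = (-4111/689, -743/689)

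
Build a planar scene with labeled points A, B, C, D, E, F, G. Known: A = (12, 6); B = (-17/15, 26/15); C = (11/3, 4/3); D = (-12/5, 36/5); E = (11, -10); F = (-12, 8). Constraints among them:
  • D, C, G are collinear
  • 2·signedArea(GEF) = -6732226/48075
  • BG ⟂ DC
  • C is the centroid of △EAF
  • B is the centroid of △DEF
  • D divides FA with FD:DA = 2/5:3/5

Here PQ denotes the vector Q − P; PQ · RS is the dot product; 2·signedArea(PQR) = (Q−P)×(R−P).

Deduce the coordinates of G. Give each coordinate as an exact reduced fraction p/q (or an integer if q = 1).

1. G_x = 47419/48075  [D, C, G are collinear ∩ BG ⟂ DC]
2. G_y = 188708/48075  [D, C, G are collinear ∩ BG ⟂ DC]
   → G = (47419/48075, 188708/48075)

G = (47419/48075, 188708/48075)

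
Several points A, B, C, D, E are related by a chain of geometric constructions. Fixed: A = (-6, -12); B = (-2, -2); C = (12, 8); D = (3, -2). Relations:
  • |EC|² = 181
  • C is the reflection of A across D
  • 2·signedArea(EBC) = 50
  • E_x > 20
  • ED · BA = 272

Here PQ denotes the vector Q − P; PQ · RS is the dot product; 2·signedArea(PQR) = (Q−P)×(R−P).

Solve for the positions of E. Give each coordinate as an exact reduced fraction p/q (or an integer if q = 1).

E = (21, 18)

1. E_x = 21  [ED · BA = 272 ∩ 2·signedArea(EBC) = 50]
2. E_y = 18  [ED · BA = 272 ∩ 2·signedArea(EBC) = 50]
   → E = (21, 18)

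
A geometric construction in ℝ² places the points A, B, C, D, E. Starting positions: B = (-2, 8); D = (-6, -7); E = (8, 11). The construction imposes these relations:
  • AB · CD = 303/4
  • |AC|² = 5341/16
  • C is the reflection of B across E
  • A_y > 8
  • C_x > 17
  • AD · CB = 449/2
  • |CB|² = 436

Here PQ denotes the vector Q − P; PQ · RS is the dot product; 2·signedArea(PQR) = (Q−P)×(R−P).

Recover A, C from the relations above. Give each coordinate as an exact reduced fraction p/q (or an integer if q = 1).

1. C_x = 18  [C is the reflection of B across E]
2. C_y = 14  [C is the reflection of B across E]
   → C = (18, 14)
3. A_x = 1/2  [AB · CD = 303/4 ∩ AD · CB = 449/2]
4. A_y = 35/4  [AB · CD = 303/4 ∩ AD · CB = 449/2]
   → A = (1/2, 35/4)

A = (1/2, 35/4)
C = (18, 14)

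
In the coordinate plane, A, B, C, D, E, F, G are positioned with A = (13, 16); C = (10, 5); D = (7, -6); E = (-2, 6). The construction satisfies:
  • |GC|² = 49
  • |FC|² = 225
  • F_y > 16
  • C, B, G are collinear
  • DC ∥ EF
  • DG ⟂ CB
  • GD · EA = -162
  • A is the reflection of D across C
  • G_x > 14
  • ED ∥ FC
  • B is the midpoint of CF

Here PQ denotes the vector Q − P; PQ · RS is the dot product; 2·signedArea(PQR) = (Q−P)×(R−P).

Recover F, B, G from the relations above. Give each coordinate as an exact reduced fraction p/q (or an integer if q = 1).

1. F_x = 1  [ED ∥ FC ∩ DC ∥ EF]
2. F_y = 17  [ED ∥ FC ∩ DC ∥ EF]
   → F = (1, 17)
3. B_x = 11/2  [B is the midpoint of CF]
4. B_y = 11  [B is the midpoint of CF]
   → B = (11/2, 11)
5. G_x = 71/5  [C, B, G are collinear ∩ DG ⟂ CB]
6. G_y = -3/5  [C, B, G are collinear ∩ DG ⟂ CB]
   → G = (71/5, -3/5)

B = (11/2, 11)
F = (1, 17)
G = (71/5, -3/5)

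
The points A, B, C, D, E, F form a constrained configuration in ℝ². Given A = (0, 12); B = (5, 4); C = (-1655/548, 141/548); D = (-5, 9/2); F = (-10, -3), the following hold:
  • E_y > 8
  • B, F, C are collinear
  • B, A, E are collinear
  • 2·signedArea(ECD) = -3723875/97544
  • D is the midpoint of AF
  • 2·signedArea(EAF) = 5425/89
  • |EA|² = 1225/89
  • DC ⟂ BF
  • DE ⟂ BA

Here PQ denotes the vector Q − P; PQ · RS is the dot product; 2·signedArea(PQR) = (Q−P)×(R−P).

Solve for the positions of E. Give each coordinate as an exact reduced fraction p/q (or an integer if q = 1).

1. E_x = 175/89  [B, A, E are collinear ∩ DE ⟂ BA]
2. E_y = 788/89  [B, A, E are collinear ∩ DE ⟂ BA]
   → E = (175/89, 788/89)

E = (175/89, 788/89)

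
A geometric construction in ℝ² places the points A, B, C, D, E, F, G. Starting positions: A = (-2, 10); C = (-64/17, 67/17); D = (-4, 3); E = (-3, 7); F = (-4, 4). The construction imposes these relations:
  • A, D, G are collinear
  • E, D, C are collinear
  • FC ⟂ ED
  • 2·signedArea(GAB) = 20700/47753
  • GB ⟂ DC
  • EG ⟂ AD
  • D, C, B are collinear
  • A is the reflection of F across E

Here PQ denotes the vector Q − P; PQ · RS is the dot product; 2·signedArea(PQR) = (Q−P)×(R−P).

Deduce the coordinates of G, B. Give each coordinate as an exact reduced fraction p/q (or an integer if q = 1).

B = (-2704/901, 6303/901)
G = (-152/53, 369/53)

1. G_x = -152/53  [A, D, G are collinear ∩ EG ⟂ AD]
2. G_y = 369/53  [A, D, G are collinear ∩ EG ⟂ AD]
   → G = (-152/53, 369/53)
3. B_x = -2704/901  [D, C, B are collinear ∩ GB ⟂ DC]
4. B_y = 6303/901  [D, C, B are collinear ∩ GB ⟂ DC]
   → B = (-2704/901, 6303/901)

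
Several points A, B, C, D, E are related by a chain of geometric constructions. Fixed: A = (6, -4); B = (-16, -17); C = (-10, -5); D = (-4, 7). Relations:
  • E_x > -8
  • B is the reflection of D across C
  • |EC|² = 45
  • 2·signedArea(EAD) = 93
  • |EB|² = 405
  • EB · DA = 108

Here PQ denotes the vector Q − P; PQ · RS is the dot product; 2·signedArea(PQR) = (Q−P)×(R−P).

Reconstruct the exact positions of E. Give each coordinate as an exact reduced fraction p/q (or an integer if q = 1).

1. E_x = -7  [2·signedArea(EAD) = 93 ∩ EB · DA = 108]
2. E_y = 1  [2·signedArea(EAD) = 93 ∩ EB · DA = 108]
   → E = (-7, 1)

E = (-7, 1)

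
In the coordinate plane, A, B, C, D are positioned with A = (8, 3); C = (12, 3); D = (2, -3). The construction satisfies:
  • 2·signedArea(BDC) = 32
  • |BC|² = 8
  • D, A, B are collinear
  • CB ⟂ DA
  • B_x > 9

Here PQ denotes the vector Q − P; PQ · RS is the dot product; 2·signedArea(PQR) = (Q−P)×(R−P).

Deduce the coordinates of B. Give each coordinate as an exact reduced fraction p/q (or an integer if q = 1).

1. B_x = 10  [D, A, B are collinear ∩ CB ⟂ DA]
2. B_y = 5  [D, A, B are collinear ∩ CB ⟂ DA]
   → B = (10, 5)

B = (10, 5)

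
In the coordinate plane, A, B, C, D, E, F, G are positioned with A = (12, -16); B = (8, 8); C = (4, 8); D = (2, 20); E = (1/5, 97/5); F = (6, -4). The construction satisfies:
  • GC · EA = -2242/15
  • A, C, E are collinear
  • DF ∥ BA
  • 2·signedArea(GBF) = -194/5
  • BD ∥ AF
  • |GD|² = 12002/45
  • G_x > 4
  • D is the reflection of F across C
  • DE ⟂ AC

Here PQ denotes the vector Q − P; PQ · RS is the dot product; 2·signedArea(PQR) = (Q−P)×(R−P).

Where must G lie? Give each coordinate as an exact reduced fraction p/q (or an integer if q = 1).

G = (61/15, 19/5)

1. G_x = 61/15  [2·signedArea(GBF) = -194/5 ∩ GC · EA = -2242/15]
2. G_y = 19/5  [2·signedArea(GBF) = -194/5 ∩ GC · EA = -2242/15]
   → G = (61/15, 19/5)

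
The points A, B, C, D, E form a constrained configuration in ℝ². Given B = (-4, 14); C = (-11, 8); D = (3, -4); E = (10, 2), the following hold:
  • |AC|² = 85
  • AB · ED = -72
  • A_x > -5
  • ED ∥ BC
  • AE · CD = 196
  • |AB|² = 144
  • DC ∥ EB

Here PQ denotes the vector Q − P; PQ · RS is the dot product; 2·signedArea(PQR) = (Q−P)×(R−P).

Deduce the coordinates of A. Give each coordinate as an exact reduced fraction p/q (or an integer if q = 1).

A = (-4, 2)

1. A_x = -4  [AB · ED = -72 ∩ AE · CD = 196]
2. A_y = 2  [AB · ED = -72 ∩ AE · CD = 196]
   → A = (-4, 2)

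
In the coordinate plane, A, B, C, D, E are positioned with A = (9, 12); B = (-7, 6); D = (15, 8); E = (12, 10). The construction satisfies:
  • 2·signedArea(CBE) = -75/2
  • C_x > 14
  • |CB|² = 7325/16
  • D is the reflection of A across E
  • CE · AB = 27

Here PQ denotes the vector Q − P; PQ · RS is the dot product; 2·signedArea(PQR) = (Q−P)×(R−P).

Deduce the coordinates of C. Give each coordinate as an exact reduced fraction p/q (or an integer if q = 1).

C = (57/4, 17/2)

1. C_x = 57/4  [2·signedArea(CBE) = -75/2 ∩ CE · AB = 27]
2. C_y = 17/2  [2·signedArea(CBE) = -75/2 ∩ CE · AB = 27]
   → C = (57/4, 17/2)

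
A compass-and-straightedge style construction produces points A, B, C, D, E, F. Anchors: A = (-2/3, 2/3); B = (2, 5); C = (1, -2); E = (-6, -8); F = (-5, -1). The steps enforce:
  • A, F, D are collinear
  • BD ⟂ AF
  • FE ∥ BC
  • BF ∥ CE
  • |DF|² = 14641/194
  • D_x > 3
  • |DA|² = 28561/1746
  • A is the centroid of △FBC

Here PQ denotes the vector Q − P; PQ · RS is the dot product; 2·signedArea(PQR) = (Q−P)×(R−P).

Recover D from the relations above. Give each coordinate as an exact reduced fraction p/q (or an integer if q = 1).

1. D_x = 603/194  [A, F, D are collinear ∩ BD ⟂ AF]
2. D_y = 411/194  [A, F, D are collinear ∩ BD ⟂ AF]
   → D = (603/194, 411/194)

D = (603/194, 411/194)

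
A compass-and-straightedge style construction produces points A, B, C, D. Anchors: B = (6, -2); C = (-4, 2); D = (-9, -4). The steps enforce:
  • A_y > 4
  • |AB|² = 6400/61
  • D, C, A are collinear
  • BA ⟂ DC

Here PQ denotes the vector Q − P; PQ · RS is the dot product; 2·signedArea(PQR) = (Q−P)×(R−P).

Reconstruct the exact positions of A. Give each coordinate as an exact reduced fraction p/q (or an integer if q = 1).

1. A_x = -114/61  [D, C, A are collinear ∩ BA ⟂ DC]
2. A_y = 278/61  [D, C, A are collinear ∩ BA ⟂ DC]
   → A = (-114/61, 278/61)

A = (-114/61, 278/61)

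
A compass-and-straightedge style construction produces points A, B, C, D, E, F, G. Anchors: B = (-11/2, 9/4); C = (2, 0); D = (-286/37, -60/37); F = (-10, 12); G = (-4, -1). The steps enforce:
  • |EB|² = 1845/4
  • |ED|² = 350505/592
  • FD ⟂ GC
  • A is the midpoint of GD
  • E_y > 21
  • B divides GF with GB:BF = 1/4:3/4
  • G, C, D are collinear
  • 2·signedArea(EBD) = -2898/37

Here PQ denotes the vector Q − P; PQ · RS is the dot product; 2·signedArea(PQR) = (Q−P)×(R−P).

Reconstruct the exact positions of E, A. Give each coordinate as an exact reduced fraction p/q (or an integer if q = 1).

A = (-217/37, -97/74)
E = (-29/2, 87/4)

1. E_x = -29/2  [line 573/148·x + -165/74·y + 7743/74 = 0 ∩ |EB|² = 1845/4]
2. E_y = 87/4  [line 573/148·x + -165/74·y + 7743/74 = 0 ∩ |EB|² = 1845/4]
   → E = (-29/2, 87/4)
3. A_x = -217/37  [A is the midpoint of GD]
4. A_y = -97/74  [A is the midpoint of GD]
   → A = (-217/37, -97/74)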